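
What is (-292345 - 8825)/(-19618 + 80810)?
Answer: -150585/30596 ≈ -4.9217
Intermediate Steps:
(-292345 - 8825)/(-19618 + 80810) = -301170/61192 = -301170*1/61192 = -150585/30596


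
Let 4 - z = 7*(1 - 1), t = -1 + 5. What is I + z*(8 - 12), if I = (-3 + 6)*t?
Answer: -4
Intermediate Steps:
t = 4
I = 12 (I = (-3 + 6)*4 = 3*4 = 12)
z = 4 (z = 4 - 7*(1 - 1) = 4 - 7*0 = 4 - 1*0 = 4 + 0 = 4)
I + z*(8 - 12) = 12 + 4*(8 - 12) = 12 + 4*(-4) = 12 - 16 = -4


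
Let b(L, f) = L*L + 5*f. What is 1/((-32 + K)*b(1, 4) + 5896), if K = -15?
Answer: 1/4909 ≈ 0.00020371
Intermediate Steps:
b(L, f) = L² + 5*f
1/((-32 + K)*b(1, 4) + 5896) = 1/((-32 - 15)*(1² + 5*4) + 5896) = 1/(-47*(1 + 20) + 5896) = 1/(-47*21 + 5896) = 1/(-987 + 5896) = 1/4909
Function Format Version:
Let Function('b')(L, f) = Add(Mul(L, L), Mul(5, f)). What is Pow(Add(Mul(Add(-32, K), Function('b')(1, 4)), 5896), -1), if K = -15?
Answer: Rational(1, 4909) ≈ 0.00020371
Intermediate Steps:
Function('b')(L, f) = Add(Pow(L, 2), Mul(5, f))
Pow(Add(Mul(Add(-32, K), Function('b')(1, 4)), 5896), -1) = Pow(Add(Mul(Add(-32, -15), Add(Pow(1, 2), Mul(5, 4))), 5896), -1) = Pow(Add(Mul(-47, Add(1, 20)), 5896), -1) = Pow(Add(Mul(-47, 21), 5896), -1) = Pow(Add(-987, 5896), -1) = Pow(4909, -1) = Rational(1, 4909)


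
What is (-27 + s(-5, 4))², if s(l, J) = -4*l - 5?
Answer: 144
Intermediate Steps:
s(l, J) = -5 - 4*l
(-27 + s(-5, 4))² = (-27 + (-5 - 4*(-5)))² = (-27 + (-5 + 20))² = (-27 + 15)² = (-12)² = 144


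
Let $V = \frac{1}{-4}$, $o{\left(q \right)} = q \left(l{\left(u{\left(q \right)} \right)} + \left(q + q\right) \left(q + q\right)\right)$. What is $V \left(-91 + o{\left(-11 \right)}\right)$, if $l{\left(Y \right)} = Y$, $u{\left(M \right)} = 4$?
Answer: $\frac{5459}{4} \approx 1364.8$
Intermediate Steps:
$o{\left(q \right)} = q \left(4 + 4 q^{2}\right)$ ($o{\left(q \right)} = q \left(4 + \left(q + q\right) \left(q + q\right)\right) = q \left(4 + 2 q 2 q\right) = q \left(4 + 4 q^{2}\right)$)
$V = - \frac{1}{4} \approx -0.25$
$V \left(-91 + o{\left(-11 \right)}\right) = - \frac{-91 + 4 \left(-11\right) \left(1 + \left(-11\right)^{2}\right)}{4} = - \frac{-91 + 4 \left(-11\right) \left(1 + 121\right)}{4} = - \frac{-91 + 4 \left(-11\right) 122}{4} = - \frac{-91 - 5368}{4} = \left(- \frac{1}{4}\right) \left(-5459\right) = \frac{5459}{4}$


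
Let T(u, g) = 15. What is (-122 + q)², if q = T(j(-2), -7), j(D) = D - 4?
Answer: 11449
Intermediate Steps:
j(D) = -4 + D
q = 15
(-122 + q)² = (-122 + 15)² = (-107)² = 11449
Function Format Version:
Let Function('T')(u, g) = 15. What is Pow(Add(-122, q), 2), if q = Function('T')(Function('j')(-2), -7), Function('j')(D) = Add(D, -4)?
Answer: 11449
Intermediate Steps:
Function('j')(D) = Add(-4, D)
q = 15
Pow(Add(-122, q), 2) = Pow(Add(-122, 15), 2) = Pow(-107, 2) = 11449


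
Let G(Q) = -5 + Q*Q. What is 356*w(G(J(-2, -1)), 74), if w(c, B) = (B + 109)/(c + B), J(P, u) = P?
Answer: 65148/73 ≈ 892.44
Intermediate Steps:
G(Q) = -5 + Q²
w(c, B) = (109 + B)/(B + c)
356*w(G(J(-2, -1)), 74) = 356*((109 + 74)/(74 + (-5 + (-2)²))) = 356*(183/(74 + (-5 + 4))) = 356*(183/(74 - 1)) = 356*(183/73) = 65148/73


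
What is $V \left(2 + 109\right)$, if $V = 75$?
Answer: $8325$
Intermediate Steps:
$V \left(2 + 109\right) = 75 \left(2 + 109\right) = 75 \cdot 111 = 8325$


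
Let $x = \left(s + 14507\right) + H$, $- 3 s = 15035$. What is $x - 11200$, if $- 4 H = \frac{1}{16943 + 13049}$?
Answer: $- \frac{613516355}{359904} \approx -1704.7$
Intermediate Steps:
$s = - \frac{15035}{3}$ ($s = \left(- \frac{1}{3}\right) 15035 = - \frac{15035}{3} \approx -5011.7$)
$H = - \frac{1}{119968}$ ($H = - \frac{1}{4 \left(16943 + 13049\right)} = - \frac{1}{4 \cdot 29992} = \left(- \frac{1}{4}\right) \frac{1}{29992} = - \frac{1}{119968} \approx -8.3356 \cdot 10^{-6}$)
$x = \frac{3417408445}{359904}$ ($x = \left(- \frac{15035}{3} + 14507\right) - \frac{1}{119968} = \frac{28486}{3} - \frac{1}{119968} = \frac{3417408445}{359904} \approx 9495.3$)
$x - 11200 = \frac{3417408445}{359904} - 11200 = - \frac{613516355}{359904}$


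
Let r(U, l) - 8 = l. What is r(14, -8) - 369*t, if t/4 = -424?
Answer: 625824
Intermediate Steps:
r(U, l) = 8 + l
t = -1696 (t = 4*(-424) = -1696)
r(14, -8) - 369*t = (8 - 8) - 369*(-1696) = 0 + 625824 = 625824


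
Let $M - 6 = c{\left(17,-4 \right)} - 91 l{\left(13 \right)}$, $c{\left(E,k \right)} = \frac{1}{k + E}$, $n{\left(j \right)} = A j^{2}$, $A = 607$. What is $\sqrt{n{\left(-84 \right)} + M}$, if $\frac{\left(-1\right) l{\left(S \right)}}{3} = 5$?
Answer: $\frac{4 \sqrt{45253585}}{13} \approx 2069.9$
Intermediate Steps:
$l{\left(S \right)} = -15$ ($l{\left(S \right)} = \left(-3\right) 5 = -15$)
$n{\left(j \right)} = 607 j^{2}$
$c{\left(E,k \right)} = \frac{1}{E + k}$
$M = \frac{17824}{13}$ ($M = 6 + \left(\frac{1}{17 - 4} - -1365\right) = 6 + \left(\frac{1}{13} + 1365\right) = 6 + \frac{17746}{13} = \frac{17824}{13} \approx 1371.1$)
$\sqrt{n{\left(-84 \right)} + M} = \sqrt{607 \left(-84\right)^{2} + \frac{17824}{13}} = \sqrt{607 \cdot 7056 + \frac{17824}{13}} = \sqrt{4282992 + \frac{17824}{13}} = \sqrt{\frac{55696720}{13}} = \frac{4 \sqrt{45253585}}{13}$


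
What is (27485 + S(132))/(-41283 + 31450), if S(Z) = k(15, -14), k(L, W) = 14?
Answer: -27499/9833 ≈ -2.7966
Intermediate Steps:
S(Z) = 14
(27485 + S(132))/(-41283 + 31450) = (27485 + 14)/(-41283 + 31450) = 27499/(-9833) = 27499*(-1/9833) = -27499/9833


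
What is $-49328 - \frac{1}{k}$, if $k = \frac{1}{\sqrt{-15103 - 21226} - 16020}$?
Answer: $\frac{- 49328 \sqrt{36329} + 533557831 i}{\sqrt{36329} - 16020 i} \approx -33308.0 - 190.6 i$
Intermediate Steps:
$k = \frac{1}{-16020 + i \sqrt{36329}}$ ($k = \frac{1}{\sqrt{-36329} - 16020} = \frac{1}{i \sqrt{36329} - 16020} = \frac{1}{-16020 + i \sqrt{36329}} \approx -6.2413 \cdot 10^{-5} - 7.426 \cdot 10^{-7} i$)
$-49328 - \frac{1}{k} = -49328 - \frac{1}{- \frac{16020}{256676729} - \frac{i \sqrt{36329}}{256676729}}$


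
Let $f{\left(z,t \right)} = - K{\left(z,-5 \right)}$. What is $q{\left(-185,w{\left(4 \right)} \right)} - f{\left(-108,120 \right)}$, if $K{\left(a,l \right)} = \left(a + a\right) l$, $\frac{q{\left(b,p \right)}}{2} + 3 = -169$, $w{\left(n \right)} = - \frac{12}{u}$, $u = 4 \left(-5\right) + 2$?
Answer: $736$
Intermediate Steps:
$u = -18$ ($u = -20 + 2 = -18$)
$w{\left(n \right)} = \frac{2}{3}$ ($w{\left(n \right)} = - \frac{12}{-18} = \left(-12\right) \left(- \frac{1}{18}\right) = \frac{2}{3}$)
$q{\left(b,p \right)} = -344$ ($q{\left(b,p \right)} = -6 + 2 \left(-169\right) = -6 - 338 = -344$)
$K{\left(a,l \right)} = 2 a l$
$f{\left(z,t \right)} = 10 z$ ($f{\left(z,t \right)} = - 2 z \left(-5\right) = - \left(-10\right) z = 10 z$)
$q{\left(-185,w{\left(4 \right)} \right)} - f{\left(-108,120 \right)} = -344 - 10 \left(-108\right) = -344 - -1080 = -344 + 1080 = 736$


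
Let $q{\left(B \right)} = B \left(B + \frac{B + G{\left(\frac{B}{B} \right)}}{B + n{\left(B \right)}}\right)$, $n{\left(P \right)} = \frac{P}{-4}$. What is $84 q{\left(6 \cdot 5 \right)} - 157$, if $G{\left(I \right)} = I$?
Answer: $78915$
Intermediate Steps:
$n{\left(P \right)} = - \frac{P}{4}$ ($n{\left(P \right)} = P \left(- \frac{1}{4}\right) = - \frac{P}{4}$)
$q{\left(B \right)} = B \left(B + \frac{4 \left(1 + B\right)}{3 B}\right)$ ($q{\left(B \right)} = B \left(B + \frac{B + \frac{B}{B}}{B - \frac{B}{4}}\right) = B \left(B + \frac{B + 1}{\frac{3}{4} B}\right) = B \left(B + \left(1 + B\right) \frac{4}{3 B}\right) = B \left(B + \frac{4 \left(1 + B\right)}{3 B}\right)$)
$84 q{\left(6 \cdot 5 \right)} - 157 = 84 \left(\frac{4}{3} + \left(6 \cdot 5\right)^{2} + \frac{4 \cdot 6 \cdot 5}{3}\right) - 157 = 84 \left(\frac{4}{3} + 30^{2} + \frac{4}{3} \cdot 30\right) - 157 = 84 \left(\frac{4}{3} + 900 + 40\right) - 157 = 84 \cdot \frac{2824}{3} - 157 = 79072 - 157 = 78915$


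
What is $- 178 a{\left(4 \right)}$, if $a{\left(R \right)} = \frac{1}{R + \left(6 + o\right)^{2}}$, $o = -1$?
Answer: $- \frac{178}{29} \approx -6.1379$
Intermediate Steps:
$a{\left(R \right)} = \frac{1}{25 + R}$ ($a{\left(R \right)} = \frac{1}{R + \left(6 - 1\right)^{2}} = \frac{1}{R + 5^{2}} = \frac{1}{R + 25} = \frac{1}{25 + R}$)
$- 178 a{\left(4 \right)} = - \frac{178}{25 + 4} = - \frac{178}{29}$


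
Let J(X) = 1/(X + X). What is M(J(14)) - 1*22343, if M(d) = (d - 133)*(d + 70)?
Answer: -24817715/784 ≈ -31655.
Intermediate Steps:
J(X) = 1/(2*X)
M(d) = (-133 + d)*(70 + d)
M(J(14)) - 1*22343 = (-9310 + ((½)/14)² - 63/(2*14)) - 1*22343 = (-9310 + ((½)*(1/14))² - 63/(2*14)) - 22343 = (-9310 + (1/28)² - 63*1/28) - 22343 = (-9310 + 1/784 - 9/4) - 22343 = -7300803/784 - 22343 = -24817715/784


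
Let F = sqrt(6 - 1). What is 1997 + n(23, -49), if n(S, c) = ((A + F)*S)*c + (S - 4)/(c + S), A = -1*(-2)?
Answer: -6701/26 - 1127*sqrt(5) ≈ -2777.8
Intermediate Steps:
A = 2
F = sqrt(5) ≈ 2.2361
n(S, c) = (-4 + S)/(S + c) + S*c*(2 + sqrt(5)) (n(S, c) = ((2 + sqrt(5))*S)*c + (S - 4)/(c + S) = (S*(2 + sqrt(5)))*c + (-4 + S)/(S + c) = S*c*(2 + sqrt(5)) + (-4 + S)/(S + c) = (-4 + S)/(S + c) + S*c*(2 + sqrt(5)))
1997 + n(23, -49) = 1997 + (-4 + 23 + 2*23*(-49)**2 + 2*(-49)*23**2 + 23*sqrt(5)*(-49)**2 - 49*sqrt(5)*23**2)/(23 - 49) = 1997 + (-4 + 23 + 2*23*2401 + 2*(-49)*529 + 23*sqrt(5)*2401 - 49*sqrt(5)*529)/(-26) = 1997 - (-4 + 23 + 110446 - 51842 + 55223*sqrt(5) - 25921*sqrt(5))/26 = 1997 - (58623 + 29302*sqrt(5))/26 = 1997 + (-58623/26 - 1127*sqrt(5)) = -6701/26 - 1127*sqrt(5)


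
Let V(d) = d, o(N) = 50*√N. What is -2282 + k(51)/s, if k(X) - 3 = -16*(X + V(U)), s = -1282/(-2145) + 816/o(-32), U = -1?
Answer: -1166649343987/499234691 - 187017863175*I*√2/998469382 ≈ -2336.9 - 264.89*I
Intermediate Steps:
s = 1282/2145 - 51*I*√2/25 (s = -1282/(-2145) + 816/((50*√(-32))) = -1282*(-1/2145) + 816/((50*(4*I*√2))) = 1282/2145 + 816/((200*I*√2)) = 1282/2145 + 816*(-I*√2/400) = 1282/2145 - 51*I*√2/25 ≈ 0.59767 - 2.885*I)
k(X) = 19 - 16*X (k(X) = 3 - 16*(X - 1) = 3 - 16*(-1 + X) = 3 + (16 - 16*X) = 19 - 16*X)
-2282 + k(51)/s = -2282 + (19 - 16*51)/(1282/2145 - 51*I*√2/25) = -2282 + (19 - 816)/(1282/2145 - 51*I*√2/25) = -2282 - 797/(1282/2145 - 51*I*√2/25)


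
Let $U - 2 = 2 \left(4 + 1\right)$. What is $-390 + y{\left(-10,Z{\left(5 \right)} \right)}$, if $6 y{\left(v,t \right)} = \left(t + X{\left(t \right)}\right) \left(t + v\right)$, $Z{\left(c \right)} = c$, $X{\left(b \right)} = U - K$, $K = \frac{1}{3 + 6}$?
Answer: $- \frac{10910}{27} \approx -404.07$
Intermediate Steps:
$U = 12$ ($U = 2 + 2 \left(4 + 1\right) = 2 + 2 \cdot 5 = 2 + 10 = 12$)
$K = \frac{1}{9} \approx 0.11111$
$X{\left(b \right)} = \frac{107}{9}$ ($X{\left(b \right)} = 12 - \frac{1}{9} = \frac{107}{9}$)
$y{\left(v,t \right)} = \frac{\left(\frac{107}{9} + t\right) \left(t + v\right)}{6}$ ($y{\left(v,t \right)} = \frac{\left(t + \frac{107}{9}\right) \left(t + v\right)}{6} = \frac{\left(\frac{107}{9} + t\right) \left(t + v\right)}{6}$)
$-390 + y{\left(-10,Z{\left(5 \right)} \right)} = -390 + \left(\frac{5^{2}}{6} + \frac{107}{54} \cdot 5 + \frac{107}{54} \left(-10\right) + \frac{1}{6} \cdot 5 \left(-10\right)\right) = -390 + \left(\frac{1}{6} \cdot 25 + \frac{535}{54} - \frac{535}{27} - \frac{25}{3}\right) = -390 + \left(\frac{25}{6} + \frac{535}{54} - \frac{535}{27} - \frac{25}{3}\right) = -390 - \frac{380}{27} = - \frac{10910}{27}$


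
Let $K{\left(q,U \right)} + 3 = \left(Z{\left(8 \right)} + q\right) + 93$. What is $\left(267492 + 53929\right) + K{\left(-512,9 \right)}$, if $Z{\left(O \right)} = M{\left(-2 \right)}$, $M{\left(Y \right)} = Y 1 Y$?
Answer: $321003$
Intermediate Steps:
$M{\left(Y \right)} = Y^{2}$ ($M{\left(Y \right)} = Y Y = Y^{2}$)
$Z{\left(O \right)} = 4$ ($Z{\left(O \right)} = \left(-2\right)^{2} = 4$)
$K{\left(q,U \right)} = 94 + q$ ($K{\left(q,U \right)} = -3 + \left(\left(4 + q\right) + 93\right) = -3 + \left(97 + q\right) = 94 + q$)
$\left(267492 + 53929\right) + K{\left(-512,9 \right)} = \left(267492 + 53929\right) + \left(94 - 512\right) = 321421 - 418 = 321003$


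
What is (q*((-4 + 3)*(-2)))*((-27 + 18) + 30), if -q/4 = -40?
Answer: 6720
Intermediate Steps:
q = 160 (q = -4*(-40) = 160)
(q*((-4 + 3)*(-2)))*((-27 + 18) + 30) = (160*((-4 + 3)*(-2)))*((-27 + 18) + 30) = (160*(-1*(-2)))*(-9 + 30) = (160*2)*21 = 320*21 = 6720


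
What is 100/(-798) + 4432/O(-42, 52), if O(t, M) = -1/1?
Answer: -1768418/399 ≈ -4432.1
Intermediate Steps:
O(t, M) = -1 (O(t, M) = -1*1 = -1)
100/(-798) + 4432/O(-42, 52) = 100/(-798) + 4432/(-1) = 100*(-1/798) + 4432*(-1) = -50/399 - 4432 = -1768418/399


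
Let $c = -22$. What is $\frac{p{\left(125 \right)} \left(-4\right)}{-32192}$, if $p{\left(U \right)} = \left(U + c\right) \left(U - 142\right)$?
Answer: $- \frac{1751}{8048} \approx -0.21757$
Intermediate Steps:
$p{\left(U \right)} = \left(-142 + U\right) \left(-22 + U\right)$ ($p{\left(U \right)} = \left(U - 22\right) \left(U - 142\right) = \left(-22 + U\right) \left(-142 + U\right) = \left(-142 + U\right) \left(-22 + U\right)$)
$\frac{p{\left(125 \right)} \left(-4\right)}{-32192} = \frac{\left(3124 + 125^{2} - 20500\right) \left(-4\right)}{-32192} = \left(3124 + 15625 - 20500\right) \left(-4\right) \left(- \frac{1}{32192}\right) = \left(-1751\right) \left(-4\right) \left(- \frac{1}{32192}\right) = 7004 \left(- \frac{1}{32192}\right) = - \frac{1751}{8048}$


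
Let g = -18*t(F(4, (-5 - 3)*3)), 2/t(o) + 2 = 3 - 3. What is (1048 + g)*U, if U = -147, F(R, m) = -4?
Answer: -156702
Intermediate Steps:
t(o) = -1 (t(o) = 2/(-2 + (3 - 3)) = 2/(-2 + 0) = 2/(-2) = 2*(-½) = -1)
g = 18 (g = -18*(-1) = 18)
(1048 + g)*U = (1048 + 18)*(-147) = 1066*(-147) = -156702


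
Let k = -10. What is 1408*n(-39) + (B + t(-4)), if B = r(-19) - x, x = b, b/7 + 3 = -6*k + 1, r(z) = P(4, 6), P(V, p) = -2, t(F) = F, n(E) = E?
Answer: -55324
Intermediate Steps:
r(z) = -2
b = 406 (b = -21 + 7*(-6*(-10) + 1) = -21 + 7*(60 + 1) = -21 + 7*61 = -21 + 427 = 406)
x = 406
B = -408 (B = -2 - 1*406 = -2 - 406 = -408)
1408*n(-39) + (B + t(-4)) = 1408*(-39) + (-408 - 4) = -54912 - 412 = -55324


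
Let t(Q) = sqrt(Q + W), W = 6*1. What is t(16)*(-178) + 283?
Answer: 283 - 178*sqrt(22) ≈ -551.89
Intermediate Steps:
W = 6
t(Q) = sqrt(6 + Q) (t(Q) = sqrt(Q + 6) = sqrt(6 + Q))
t(16)*(-178) + 283 = sqrt(6 + 16)*(-178) + 283 = sqrt(22)*(-178) + 283 = -178*sqrt(22) + 283 = 283 - 178*sqrt(22)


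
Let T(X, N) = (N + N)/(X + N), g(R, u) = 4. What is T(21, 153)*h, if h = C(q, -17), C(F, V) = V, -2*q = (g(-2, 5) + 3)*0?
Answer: -867/29 ≈ -29.897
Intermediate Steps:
q = 0 (q = -(4 + 3)*0/2 = -7*0/2 = -½*0 = 0)
T(X, N) = 2*N/(N + X) (T(X, N) = (2*N)/(N + X) = 2*N/(N + X))
h = -17
T(21, 153)*h = (2*153/(153 + 21))*(-17) = (2*153/174)*(-17) = (2*153*(1/174))*(-17) = (51/29)*(-17) = -867/29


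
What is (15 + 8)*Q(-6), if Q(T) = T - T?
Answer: 0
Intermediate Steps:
Q(T) = 0
(15 + 8)*Q(-6) = (15 + 8)*0 = 23*0 = 0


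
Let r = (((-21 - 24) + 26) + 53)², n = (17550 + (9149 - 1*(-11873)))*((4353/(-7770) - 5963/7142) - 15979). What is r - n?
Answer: 2850493829500396/4624445 ≈ 6.1640e+8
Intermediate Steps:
n = -2850488483641976/4624445 (n = (17550 + (9149 + 11873))*((4353*(-1/7770) - 5963*1/7142) - 15979) = (17550 + 21022)*((-1451/2590 - 5963/7142) - 15979) = 38572*(-6451803/4624445 - 15979) = 38572*(-73900458458/4624445) = -2850488483641976/4624445 ≈ -6.1640e+8)
r = 1156 (r = ((-45 + 26) + 53)² = (-19 + 53)² = 34² = 1156)
r - n = 1156 - 1*(-2850488483641976/4624445) = 1156 + 2850488483641976/4624445 = 2850493829500396/4624445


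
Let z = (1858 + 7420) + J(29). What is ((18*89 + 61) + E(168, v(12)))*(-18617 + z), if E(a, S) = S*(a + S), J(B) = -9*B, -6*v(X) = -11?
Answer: -56861600/3 ≈ -1.8954e+7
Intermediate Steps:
v(X) = 11/6 (v(X) = -⅙*(-11) = 11/6)
E(a, S) = S*(S + a)
z = 9017 (z = (1858 + 7420) - 9*29 = 9278 - 261 = 9017)
((18*89 + 61) + E(168, v(12)))*(-18617 + z) = ((18*89 + 61) + 11*(11/6 + 168)/6)*(-18617 + 9017) = ((1602 + 61) + (11/6)*(1019/6))*(-9600) = (1663 + 11209/36)*(-9600) = (71077/36)*(-9600) = -56861600/3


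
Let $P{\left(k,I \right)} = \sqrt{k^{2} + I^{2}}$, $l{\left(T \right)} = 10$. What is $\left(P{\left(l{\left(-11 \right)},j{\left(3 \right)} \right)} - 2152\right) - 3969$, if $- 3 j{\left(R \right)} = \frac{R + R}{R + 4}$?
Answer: $-6121 + \frac{2 \sqrt{1226}}{7} \approx -6111.0$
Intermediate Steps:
$j{\left(R \right)} = - \frac{2 R}{3 \left(4 + R\right)}$ ($j{\left(R \right)} = - \frac{\left(R + R\right) \frac{1}{R + 4}}{3} = - \frac{2 R \frac{1}{4 + R}}{3} = - \frac{2 R}{3 \left(4 + R\right)}$)
$P{\left(k,I \right)} = \sqrt{I^{2} + k^{2}}$
$\left(P{\left(l{\left(-11 \right)},j{\left(3 \right)} \right)} - 2152\right) - 3969 = \left(\sqrt{\left(\left(-2\right) 3 \frac{1}{12 + 3 \cdot 3}\right)^{2} + 10^{2}} - 2152\right) - 3969 = \left(\sqrt{\left(\left(-2\right) 3 \frac{1}{12 + 9}\right)^{2} + 100} - 2152\right) - 3969 = \left(\sqrt{\left(\left(-2\right) 3 \cdot \frac{1}{21}\right)^{2} + 100} - 2152\right) - 3969 = \left(\sqrt{\left(- \frac{2}{7}\right)^{2} + 100} - 2152\right) - 3969 = \left(\sqrt{\frac{4}{49} + 100} - 2152\right) - 3969 = \left(\sqrt{\frac{4904}{49}} - 2152\right) - 3969 = \left(\frac{2 \sqrt{1226}}{7} - 2152\right) - 3969 = \left(-2152 + \frac{2 \sqrt{1226}}{7}\right) - 3969 = -6121 + \frac{2 \sqrt{1226}}{7}$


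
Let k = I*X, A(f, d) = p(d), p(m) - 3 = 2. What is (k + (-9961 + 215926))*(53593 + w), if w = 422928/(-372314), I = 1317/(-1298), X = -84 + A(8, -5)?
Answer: 2668181304957992481/241631786 ≈ 1.1042e+10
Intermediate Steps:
p(m) = 5 (p(m) = 3 + 2 = 5)
A(f, d) = 5
X = -79 (X = -84 + 5 = -79)
I = -1317/1298 (I = 1317*(-1/1298) = -1317/1298 ≈ -1.0146)
k = 104043/1298 (k = -1317/1298*(-79) = 104043/1298 ≈ 80.156)
w = -211464/186157 (w = 422928*(-1/372314) = -211464/186157 ≈ -1.1359)
(k + (-9961 + 215926))*(53593 + w) = (104043/1298 + (-9961 + 215926))*(53593 - 211464/186157) = (104043/1298 + 205965)*(9976500637/186157) = (267446613/1298)*(9976500637/186157) = 2668181304957992481/241631786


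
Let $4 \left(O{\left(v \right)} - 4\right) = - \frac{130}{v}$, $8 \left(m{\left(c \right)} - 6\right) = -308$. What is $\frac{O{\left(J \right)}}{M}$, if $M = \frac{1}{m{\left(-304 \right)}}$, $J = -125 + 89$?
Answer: $- \frac{22945}{144} \approx -159.34$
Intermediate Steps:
$J = -36$
$m{\left(c \right)} = - \frac{65}{2}$ ($m{\left(c \right)} = 6 + \frac{1}{8} \left(-308\right) = 6 - \frac{77}{2} = - \frac{65}{2}$)
$M = - \frac{2}{65}$ ($M = \frac{1}{- \frac{65}{2}} = - \frac{2}{65} \approx -0.030769$)
$O{\left(v \right)} = 4 - \frac{65}{2 v}$ ($O{\left(v \right)} = 4 + \frac{\left(-130\right) \frac{1}{v}}{4} = 4 - \frac{65}{2 v}$)
$\frac{O{\left(J \right)}}{M} = \frac{4 - \frac{65}{2 \left(-36\right)}}{- \frac{2}{65}} = \left(4 - - \frac{65}{72}\right) \left(- \frac{65}{2}\right) = \left(4 + \frac{65}{72}\right) \left(- \frac{65}{2}\right) = \frac{353}{72} \left(- \frac{65}{2}\right) = - \frac{22945}{144}$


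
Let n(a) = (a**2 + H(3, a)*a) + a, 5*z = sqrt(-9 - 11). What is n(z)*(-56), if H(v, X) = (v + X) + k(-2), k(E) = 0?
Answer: 448/5 - 448*I*sqrt(5)/5 ≈ 89.6 - 200.35*I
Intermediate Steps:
z = 2*I*sqrt(5)/5 (z = sqrt(-9 - 11)/5 = sqrt(-20)/5 = (2*I*sqrt(5))/5 = 2*I*sqrt(5)/5 ≈ 0.89443*I)
H(v, X) = X + v (H(v, X) = (v + X) + 0 = (X + v) + 0 = X + v)
n(a) = a + a**2 + a*(3 + a) (n(a) = (a**2 + (a + 3)*a) + a = (a**2 + (3 + a)*a) + a = (a**2 + a*(3 + a)) + a = a + a**2 + a*(3 + a))
n(z)*(-56) = (2*(2*I*sqrt(5)/5)*(2 + 2*I*sqrt(5)/5))*(-56) = (4*I*sqrt(5)*(2 + 2*I*sqrt(5)/5)/5)*(-56) = -224*I*sqrt(5)*(2 + 2*I*sqrt(5)/5)/5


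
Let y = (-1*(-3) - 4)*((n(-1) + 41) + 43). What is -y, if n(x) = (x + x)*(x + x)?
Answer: 88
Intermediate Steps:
n(x) = 4*x² (n(x) = (2*x)*(2*x) = 4*x²)
y = -88 (y = (-1*(-3) - 4)*((4*(-1)² + 41) + 43) = (3 - 4)*((4*1 + 41) + 43) = -((4 + 41) + 43) = -(45 + 43) = -1*88 = -88)
-y = -1*(-88) = 88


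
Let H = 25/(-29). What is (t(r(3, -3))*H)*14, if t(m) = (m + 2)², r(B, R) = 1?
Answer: -3150/29 ≈ -108.62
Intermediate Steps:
H = -25/29 (H = 25*(-1/29) = -25/29 ≈ -0.86207)
t(m) = (2 + m)²
(t(r(3, -3))*H)*14 = ((2 + 1)²*(-25/29))*14 = (3²*(-25/29))*14 = (9*(-25/29))*14 = -225/29*14 = -3150/29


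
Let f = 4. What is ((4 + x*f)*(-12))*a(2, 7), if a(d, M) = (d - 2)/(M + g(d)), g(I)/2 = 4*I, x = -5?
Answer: 0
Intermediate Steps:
g(I) = 8*I (g(I) = 2*(4*I) = 8*I)
a(d, M) = (-2 + d)/(M + 8*d) (a(d, M) = (d - 2)/(M + 8*d) = (-2 + d)/(M + 8*d))
((4 + x*f)*(-12))*a(2, 7) = ((4 - 5*4)*(-12))*((-2 + 2)/(7 + 8*2)) = ((4 - 20)*(-12))*(0/(7 + 16)) = (-16*(-12))*(0/23) = 192*((1/23)*0) = 192*0 = 0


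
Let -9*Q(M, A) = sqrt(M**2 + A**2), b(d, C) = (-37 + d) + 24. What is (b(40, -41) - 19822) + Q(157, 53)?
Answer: -19795 - sqrt(27458)/9 ≈ -19813.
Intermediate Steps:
b(d, C) = -13 + d
Q(M, A) = -sqrt(A**2 + M**2)/9 (Q(M, A) = -sqrt(M**2 + A**2)/9 = -sqrt(A**2 + M**2)/9)
(b(40, -41) - 19822) + Q(157, 53) = ((-13 + 40) - 19822) - sqrt(53**2 + 157**2)/9 = (27 - 19822) - sqrt(2809 + 24649)/9 = -19795 - sqrt(27458)/9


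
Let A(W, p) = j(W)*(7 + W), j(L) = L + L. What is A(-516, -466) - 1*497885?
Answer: 27403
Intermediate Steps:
j(L) = 2*L
A(W, p) = 2*W*(7 + W) (A(W, p) = (2*W)*(7 + W) = 2*W*(7 + W))
A(-516, -466) - 1*497885 = 2*(-516)*(7 - 516) - 1*497885 = 2*(-516)*(-509) - 497885 = 525288 - 497885 = 27403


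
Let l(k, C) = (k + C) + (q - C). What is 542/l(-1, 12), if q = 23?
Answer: 271/11 ≈ 24.636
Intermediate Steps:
l(k, C) = 23 + k (l(k, C) = (k + C) + (23 - C) = (C + k) + (23 - C) = 23 + k)
542/l(-1, 12) = 542/(23 - 1) = 542/22 = 542*(1/22) = 271/11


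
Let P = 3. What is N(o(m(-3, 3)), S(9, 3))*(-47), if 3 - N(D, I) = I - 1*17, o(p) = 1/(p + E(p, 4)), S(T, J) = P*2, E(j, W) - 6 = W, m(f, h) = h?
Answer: -658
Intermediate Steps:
E(j, W) = 6 + W
S(T, J) = 6 (S(T, J) = 3*2 = 6)
o(p) = 1/(10 + p) (o(p) = 1/(p + (6 + 4)) = 1/(p + 10) = 1/(10 + p))
N(D, I) = 20 - I (N(D, I) = 3 - (I - 1*17) = 3 - (I - 17) = 3 - (-17 + I) = 3 + (17 - I) = 20 - I)
N(o(m(-3, 3)), S(9, 3))*(-47) = (20 - 1*6)*(-47) = (20 - 6)*(-47) = 14*(-47) = -658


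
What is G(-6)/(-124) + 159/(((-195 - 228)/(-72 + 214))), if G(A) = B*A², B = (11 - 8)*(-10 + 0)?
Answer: -195236/4371 ≈ -44.666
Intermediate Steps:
B = -30 (B = 3*(-10) = -30)
G(A) = -30*A²
G(-6)/(-124) + 159/(((-195 - 228)/(-72 + 214))) = -30*(-6)²/(-124) + 159/(((-195 - 228)/(-72 + 214))) = -30*36*(-1/124) + 159/((-423/142)) = -1080*(-1/124) + 159/((-423*1/142)) = 270/31 + 159/(-423/142) = 270/31 + 159*(-142/423) = 270/31 - 7526/141 = -195236/4371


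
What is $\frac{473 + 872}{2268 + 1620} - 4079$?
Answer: $- \frac{15857807}{3888} \approx -4078.7$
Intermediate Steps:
$\frac{473 + 872}{2268 + 1620} - 4079 = \frac{1345}{3888} - 4079 = - \frac{15857807}{3888}$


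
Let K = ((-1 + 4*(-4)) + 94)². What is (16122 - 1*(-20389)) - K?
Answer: 30582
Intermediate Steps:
K = 5929 (K = ((-1 - 16) + 94)² = (-17 + 94)² = 77² = 5929)
(16122 - 1*(-20389)) - K = (16122 - 1*(-20389)) - 1*5929 = (16122 + 20389) - 5929 = 36511 - 5929 = 30582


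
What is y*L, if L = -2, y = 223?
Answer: -446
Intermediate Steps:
y*L = 223*(-2) = -446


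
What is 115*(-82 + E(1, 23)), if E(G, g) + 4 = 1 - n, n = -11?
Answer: -8510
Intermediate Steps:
E(G, g) = 8 (E(G, g) = -4 + (1 - 1*(-11)) = -4 + (1 + 11) = -4 + 12 = 8)
115*(-82 + E(1, 23)) = 115*(-82 + 8) = 115*(-74) = -8510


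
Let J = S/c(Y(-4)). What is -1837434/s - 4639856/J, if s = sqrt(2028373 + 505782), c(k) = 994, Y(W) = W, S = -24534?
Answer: 2306008432/12267 - 1837434*sqrt(14995)/194935 ≈ 1.8683e+5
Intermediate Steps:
s = 13*sqrt(14995) (s = sqrt(2534155) = 13*sqrt(14995) ≈ 1591.9)
J = -12267/497 (J = -24534/994 = -24534*1/994 = -12267/497 ≈ -24.682)
-1837434/s - 4639856/J = -1837434*sqrt(14995)/194935 - 4639856/(-12267/497) = -1837434*sqrt(14995)/194935 - 4639856*(-497/12267) = -1837434*sqrt(14995)/194935 + 2306008432/12267 = 2306008432/12267 - 1837434*sqrt(14995)/194935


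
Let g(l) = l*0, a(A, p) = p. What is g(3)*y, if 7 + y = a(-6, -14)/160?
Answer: 0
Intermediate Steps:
g(l) = 0
y = -567/80 (y = -7 - 14/160 = -7 - 14*1/160 = -7 - 7/80 = -567/80 ≈ -7.0875)
g(3)*y = 0*(-567/80) = 0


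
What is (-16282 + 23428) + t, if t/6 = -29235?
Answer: -168264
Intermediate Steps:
t = -175410 (t = 6*(-29235) = -175410)
(-16282 + 23428) + t = (-16282 + 23428) - 175410 = 7146 - 175410 = -168264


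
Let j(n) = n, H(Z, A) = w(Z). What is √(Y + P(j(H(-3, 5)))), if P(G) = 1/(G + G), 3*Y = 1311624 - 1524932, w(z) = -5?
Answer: I*√63992490/30 ≈ 266.65*I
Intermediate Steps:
H(Z, A) = -5
Y = -213308/3 (Y = (1311624 - 1524932)/3 = (⅓)*(-213308) = -213308/3 ≈ -71103.)
P(G) = 1/(2*G)
√(Y + P(j(H(-3, 5)))) = √(-213308/3 + (½)/(-5)) = √(-213308/3 + (½)*(-⅕)) = √(-213308/3 - ⅒) = √(-2133083/30) = I*√63992490/30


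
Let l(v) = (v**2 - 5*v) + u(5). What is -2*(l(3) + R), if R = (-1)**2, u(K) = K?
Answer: 0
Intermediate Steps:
l(v) = 5 + v**2 - 5*v (l(v) = (v**2 - 5*v) + 5 = 5 + v**2 - 5*v)
R = 1
-2*(l(3) + R) = -2*((5 + 3**2 - 5*3) + 1) = -2*((5 + 9 - 15) + 1) = -2*(-1 + 1) = -2*0 = 0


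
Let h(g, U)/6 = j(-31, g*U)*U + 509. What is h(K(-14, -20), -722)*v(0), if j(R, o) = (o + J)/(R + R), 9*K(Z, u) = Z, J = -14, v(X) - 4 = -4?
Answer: 0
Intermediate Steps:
v(X) = 0 (v(X) = 4 - 4 = 0)
K(Z, u) = Z/9
j(R, o) = (-14 + o)/(2*R) (j(R, o) = (o - 14)/(R + R) = (-14 + o)/((2*R)) = (-14 + o)*(1/(2*R)) = (-14 + o)/(2*R))
h(g, U) = 3054 + 6*U*(7/31 - U*g/62) (h(g, U) = 6*(((½)*(-14 + g*U)/(-31))*U + 509) = 6*(((½)*(-1/31)*(-14 + U*g))*U + 509) = 6*((7/31 - U*g/62)*U + 509) = 6*(U*(7/31 - U*g/62) + 509) = 6*(509 + U*(7/31 - U*g/62)) = 3054 + 6*U*(7/31 - U*g/62))
h(K(-14, -20), -722)*v(0) = (3054 + (3/31)*(-722)*(14 - 1*(-722)*(⅑)*(-14)))*0 = (3054 + (3/31)*(-722)*(14 - 1*(-722)*(-14/9)))*0 = (3054 + (3/31)*(-722)*(14 - 10108/9))*0 = (3054 + (3/31)*(-722)*(-9982/9))*0 = (3054 + 232484/3)*0 = (241646/3)*0 = 0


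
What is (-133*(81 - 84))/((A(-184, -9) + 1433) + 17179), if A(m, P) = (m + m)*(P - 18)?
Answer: 133/9516 ≈ 0.013976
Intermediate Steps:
A(m, P) = 2*m*(-18 + P) (A(m, P) = (2*m)*(-18 + P) = 2*m*(-18 + P))
(-133*(81 - 84))/((A(-184, -9) + 1433) + 17179) = (-133*(81 - 84))/((2*(-184)*(-18 - 9) + 1433) + 17179) = (-133*(-3))/((2*(-184)*(-27) + 1433) + 17179) = 399/((9936 + 1433) + 17179) = 399/(11369 + 17179) = 399/28548 = 399*(1/28548) = 133/9516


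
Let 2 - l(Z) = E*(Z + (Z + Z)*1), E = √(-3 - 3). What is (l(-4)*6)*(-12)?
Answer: -144 - 864*I*√6 ≈ -144.0 - 2116.4*I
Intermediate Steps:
E = I*√6 (E = √(-6) = I*√6 ≈ 2.4495*I)
l(Z) = 2 - 3*I*Z*√6 (l(Z) = 2 - I*√6*(Z + (Z + Z)*1) = 2 - I*√6*(Z + (2*Z)*1) = 2 - I*√6*(Z + 2*Z) = 2 - I*√6*3*Z = 2 - 3*I*Z*√6)
(l(-4)*6)*(-12) = ((2 - 3*I*(-4)*√6)*6)*(-12) = ((2 + 12*I*√6)*6)*(-12) = (12 + 72*I*√6)*(-12) = -144 - 864*I*√6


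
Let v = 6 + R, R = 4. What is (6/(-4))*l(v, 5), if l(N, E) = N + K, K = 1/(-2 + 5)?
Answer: -31/2 ≈ -15.500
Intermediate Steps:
K = ⅓ (K = 1/3 = ⅓ ≈ 0.33333)
v = 10 (v = 6 + 4 = 10)
l(N, E) = ⅓ + N (l(N, E) = N + ⅓ = ⅓ + N)
(6/(-4))*l(v, 5) = (6/(-4))*(⅓ + 10) = (6*(-¼))*(31/3) = -3/2*31/3 = -31/2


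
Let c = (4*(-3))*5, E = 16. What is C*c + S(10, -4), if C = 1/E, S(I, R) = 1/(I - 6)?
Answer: -7/2 ≈ -3.5000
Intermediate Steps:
S(I, R) = 1/(-6 + I)
c = -60 (c = -12*5 = -60)
C = 1/16 ≈ 0.062500
C*c + S(10, -4) = (1/16)*(-60) + 1/(-6 + 10) = -15/4 + 1/4 = -7/2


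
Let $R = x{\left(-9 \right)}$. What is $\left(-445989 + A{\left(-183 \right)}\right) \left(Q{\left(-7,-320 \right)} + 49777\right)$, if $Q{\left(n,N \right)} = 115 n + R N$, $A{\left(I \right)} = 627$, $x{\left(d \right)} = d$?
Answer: $-23092910424$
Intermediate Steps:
$R = -9$
$Q{\left(n,N \right)} = - 9 N + 115 n$ ($Q{\left(n,N \right)} = 115 n - 9 N = - 9 N + 115 n$)
$\left(-445989 + A{\left(-183 \right)}\right) \left(Q{\left(-7,-320 \right)} + 49777\right) = \left(-445989 + 627\right) \left(\left(\left(-9\right) \left(-320\right) + 115 \left(-7\right)\right) + 49777\right) = - 445362 \left(\left(2880 - 805\right) + 49777\right) = - 445362 \left(2075 + 49777\right) = \left(-445362\right) 51852 = -23092910424$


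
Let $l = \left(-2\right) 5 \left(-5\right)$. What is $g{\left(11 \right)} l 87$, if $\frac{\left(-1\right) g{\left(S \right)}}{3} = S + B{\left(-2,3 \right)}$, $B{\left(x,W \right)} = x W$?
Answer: $-65250$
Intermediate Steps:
$B{\left(x,W \right)} = W x$
$g{\left(S \right)} = 18 - 3 S$ ($g{\left(S \right)} = - 3 \left(S + 3 \left(-2\right)\right) = - 3 \left(S - 6\right) = - 3 \left(-6 + S\right) = 18 - 3 S$)
$l = 50$ ($l = \left(-10\right) \left(-5\right) = 50$)
$g{\left(11 \right)} l 87 = \left(18 - 33\right) 50 \cdot 87 = \left(-15\right) 50 \cdot 87 = \left(-750\right) 87 = -65250$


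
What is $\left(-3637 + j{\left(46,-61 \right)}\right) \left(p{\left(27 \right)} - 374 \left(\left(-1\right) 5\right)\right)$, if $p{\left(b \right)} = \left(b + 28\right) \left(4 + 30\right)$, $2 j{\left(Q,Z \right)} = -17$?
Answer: $-13634170$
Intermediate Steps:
$j{\left(Q,Z \right)} = - \frac{17}{2}$ ($j{\left(Q,Z \right)} = \frac{1}{2} \left(-17\right) = - \frac{17}{2}$)
$p{\left(b \right)} = 952 + 34 b$ ($p{\left(b \right)} = \left(28 + b\right) 34 = 952 + 34 b$)
$\left(-3637 + j{\left(46,-61 \right)}\right) \left(p{\left(27 \right)} - 374 \left(\left(-1\right) 5\right)\right) = \left(-3637 - \frac{17}{2}\right) \left(\left(952 + 34 \cdot 27\right) - 374 \left(\left(-1\right) 5\right)\right) = - \frac{7291 \left(\left(952 + 918\right) - -1870\right)}{2} = - \frac{7291 \left(1870 + 1870\right)}{2} = \left(- \frac{7291}{2}\right) 3740 = -13634170$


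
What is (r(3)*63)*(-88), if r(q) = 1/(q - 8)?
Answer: 5544/5 ≈ 1108.8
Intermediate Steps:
r(q) = 1/(-8 + q)
(r(3)*63)*(-88) = (63/(-8 + 3))*(-88) = (63/(-5))*(-88) = -⅕*63*(-88) = -63/5*(-88) = 5544/5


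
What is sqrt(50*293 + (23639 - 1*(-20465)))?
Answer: sqrt(58754) ≈ 242.39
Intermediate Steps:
sqrt(50*293 + (23639 - 1*(-20465))) = sqrt(14650 + (23639 + 20465)) = sqrt(14650 + 44104) = sqrt(58754)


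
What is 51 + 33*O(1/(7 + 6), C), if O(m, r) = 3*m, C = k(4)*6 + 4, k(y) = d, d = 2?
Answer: 762/13 ≈ 58.615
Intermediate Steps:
k(y) = 2
C = 16 (C = 2*6 + 4 = 12 + 4 = 16)
51 + 33*O(1/(7 + 6), C) = 51 + 33*(3/(7 + 6)) = 51 + 33*(3/13) = 51 + 99/13 = 762/13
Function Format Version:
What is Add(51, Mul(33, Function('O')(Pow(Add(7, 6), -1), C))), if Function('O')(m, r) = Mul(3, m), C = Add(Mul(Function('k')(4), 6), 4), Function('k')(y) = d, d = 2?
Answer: Rational(762, 13) ≈ 58.615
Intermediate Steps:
Function('k')(y) = 2
C = 16 (C = Add(Mul(2, 6), 4) = Add(12, 4) = 16)
Add(51, Mul(33, Function('O')(Pow(Add(7, 6), -1), C))) = Add(51, Mul(33, Mul(3, Pow(Add(7, 6), -1)))) = Add(51, Mul(33, Mul(3, Pow(13, -1)))) = Add(51, Mul(33, Mul(3, Rational(1, 13)))) = Add(51, Mul(33, Rational(3, 13))) = Add(51, Rational(99, 13)) = Rational(762, 13)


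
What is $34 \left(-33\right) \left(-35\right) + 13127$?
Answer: $52397$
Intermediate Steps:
$34 \left(-33\right) \left(-35\right) + 13127 = \left(-1122\right) \left(-35\right) + 13127 = 39270 + 13127 = 52397$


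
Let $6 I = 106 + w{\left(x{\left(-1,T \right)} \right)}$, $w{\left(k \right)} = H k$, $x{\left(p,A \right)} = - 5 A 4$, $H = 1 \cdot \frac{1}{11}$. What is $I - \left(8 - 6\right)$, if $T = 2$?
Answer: $\frac{497}{33} \approx 15.061$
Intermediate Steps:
$H = \frac{1}{11}$ ($H = 1 \cdot \frac{1}{11} = \frac{1}{11} \approx 0.090909$)
$x{\left(p,A \right)} = - 20 A$
$w{\left(k \right)} = \frac{k}{11}$
$I = \frac{563}{33}$ ($I = \frac{106 + \frac{\left(-20\right) 2}{11}}{6} = \frac{106 + \frac{1}{11} \left(-40\right)}{6} = \frac{106 - \frac{40}{11}}{6} = \frac{1}{6} \cdot \frac{1126}{11} = \frac{563}{33} \approx 17.061$)
$I - \left(8 - 6\right) = \frac{563}{33} - \left(8 - 6\right) = \frac{563}{33} - 2 = \frac{497}{33}$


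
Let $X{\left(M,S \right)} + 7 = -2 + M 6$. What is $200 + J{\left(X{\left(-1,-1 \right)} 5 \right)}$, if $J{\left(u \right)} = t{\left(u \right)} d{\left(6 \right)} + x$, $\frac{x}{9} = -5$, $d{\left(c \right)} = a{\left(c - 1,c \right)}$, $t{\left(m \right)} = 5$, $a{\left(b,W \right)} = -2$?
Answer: $145$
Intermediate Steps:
$d{\left(c \right)} = -2$
$X{\left(M,S \right)} = -9 + 6 M$ ($X{\left(M,S \right)} = -7 + \left(-2 + M 6\right) = -7 + \left(-2 + 6 M\right) = -9 + 6 M$)
$x = -45$ ($x = 9 \left(-5\right) = -45$)
$J{\left(u \right)} = -55$ ($J{\left(u \right)} = 5 \left(-2\right) - 45 = -10 - 45 = -55$)
$200 + J{\left(X{\left(-1,-1 \right)} 5 \right)} = 200 - 55 = 145$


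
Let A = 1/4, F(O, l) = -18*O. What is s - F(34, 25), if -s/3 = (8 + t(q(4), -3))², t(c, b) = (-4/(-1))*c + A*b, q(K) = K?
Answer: -16155/16 ≈ -1009.7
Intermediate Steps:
A = ¼ ≈ 0.25000
t(c, b) = 4*c + b/4 (t(c, b) = (-4/(-1))*c + b/4 = (-4*(-1))*c + b/4 = 4*c + b/4)
s = -25947/16 (s = -3*(8 + (4*4 + (¼)*(-3)))² = -3*(8 + (16 - ¾))² = -3*(8 + 61/4)² = -3*(93/4)² = -3*8649/16 = -25947/16 ≈ -1621.7)
s - F(34, 25) = -25947/16 - (-18)*34 = -25947/16 - 1*(-612) = -25947/16 + 612 = -16155/16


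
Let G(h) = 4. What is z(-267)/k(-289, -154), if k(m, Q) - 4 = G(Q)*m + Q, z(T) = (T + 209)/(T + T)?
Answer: -29/348702 ≈ -8.3166e-5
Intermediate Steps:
z(T) = (209 + T)/(2*T) (z(T) = (209 + T)/((2*T)) = (209 + T)*(1/(2*T)) = (209 + T)/(2*T))
k(m, Q) = 4 + Q + 4*m (k(m, Q) = 4 + (4*m + Q) = 4 + (Q + 4*m) = 4 + Q + 4*m)
z(-267)/k(-289, -154) = ((½)*(209 - 267)/(-267))/(4 - 154 + 4*(-289)) = ((½)*(-1/267)*(-58))/(4 - 154 - 1156) = (29/267)/(-1306) = (29/267)*(-1/1306) = -29/348702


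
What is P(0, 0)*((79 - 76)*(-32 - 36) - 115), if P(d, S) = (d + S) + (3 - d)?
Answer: -957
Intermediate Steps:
P(d, S) = 3 + S (P(d, S) = (S + d) + (3 - d) = 3 + S)
P(0, 0)*((79 - 76)*(-32 - 36) - 115) = (3 + 0)*((79 - 76)*(-32 - 36) - 115) = 3*(3*(-68) - 115) = 3*(-204 - 115) = 3*(-319) = -957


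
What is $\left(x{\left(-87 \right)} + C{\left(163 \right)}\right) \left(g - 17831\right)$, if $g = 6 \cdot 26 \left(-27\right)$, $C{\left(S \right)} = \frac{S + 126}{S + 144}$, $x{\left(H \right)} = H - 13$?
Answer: $\frac{670349673}{307} \approx 2.1835 \cdot 10^{6}$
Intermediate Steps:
$x{\left(H \right)} = -13 + H$
$C{\left(S \right)} = \frac{126 + S}{144 + S}$
$g = -4212$ ($g = 156 \left(-27\right) = -4212$)
$\left(x{\left(-87 \right)} + C{\left(163 \right)}\right) \left(g - 17831\right) = \left(\left(-13 - 87\right) + \frac{126 + 163}{144 + 163}\right) \left(-4212 - 17831\right) = \left(-100 + \frac{1}{307} \cdot 289\right) \left(-22043\right) = \left(-100 + \frac{289}{307}\right) \left(-22043\right) = \left(- \frac{30411}{307}\right) \left(-22043\right) = \frac{670349673}{307}$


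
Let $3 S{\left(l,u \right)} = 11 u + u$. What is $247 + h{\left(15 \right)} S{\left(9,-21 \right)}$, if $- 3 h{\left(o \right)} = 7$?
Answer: $443$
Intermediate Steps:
$S{\left(l,u \right)} = 4 u$ ($S{\left(l,u \right)} = \frac{11 u + u}{3} = \frac{12 u}{3} = 4 u$)
$h{\left(o \right)} = - \frac{7}{3}$ ($h{\left(o \right)} = \left(- \frac{1}{3}\right) 7 = - \frac{7}{3}$)
$247 + h{\left(15 \right)} S{\left(9,-21 \right)} = 247 - \frac{7 \cdot 4 \left(-21\right)}{3} = 247 - -196 = 247 + 196 = 443$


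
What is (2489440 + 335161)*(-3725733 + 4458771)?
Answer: 2070539867838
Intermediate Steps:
(2489440 + 335161)*(-3725733 + 4458771) = 2824601*733038 = 2070539867838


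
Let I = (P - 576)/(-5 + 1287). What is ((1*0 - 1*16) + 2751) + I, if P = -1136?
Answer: 1752279/641 ≈ 2733.7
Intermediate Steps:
I = -856/641 (I = (-1136 - 576)/(-5 + 1287) = -1712/1282 = -1712*1/1282 = -856/641 ≈ -1.3354)
((1*0 - 1*16) + 2751) + I = ((1*0 - 1*16) + 2751) - 856/641 = ((0 - 16) + 2751) - 856/641 = (-16 + 2751) - 856/641 = 2735 - 856/641 = 1752279/641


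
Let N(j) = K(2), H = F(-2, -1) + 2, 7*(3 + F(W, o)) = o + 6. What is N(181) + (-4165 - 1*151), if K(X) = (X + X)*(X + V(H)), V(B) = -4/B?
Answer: -4252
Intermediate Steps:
F(W, o) = -15/7 + o/7 (F(W, o) = -3 + (o + 6)/7 = -3 + (6 + o)/7 = -3 + (6/7 + o/7) = -15/7 + o/7)
H = -2/7 (H = (-15/7 + (⅐)*(-1)) + 2 = (-15/7 - ⅐) + 2 = -16/7 + 2 = -2/7 ≈ -0.28571)
K(X) = 2*X*(14 + X) (K(X) = (X + X)*(X - 4/(-2/7)) = (2*X)*(X - 4*(-7/2)) = (2*X)*(X + 14) = (2*X)*(14 + X) = 2*X*(14 + X))
N(j) = 64 (N(j) = 2*2*(14 + 2) = 2*2*16 = 64)
N(181) + (-4165 - 1*151) = 64 + (-4165 - 1*151) = 64 + (-4165 - 151) = 64 - 4316 = -4252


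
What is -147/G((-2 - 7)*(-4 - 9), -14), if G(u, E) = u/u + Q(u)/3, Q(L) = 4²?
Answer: -441/19 ≈ -23.211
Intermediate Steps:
Q(L) = 16
G(u, E) = 19/3 (G(u, E) = u/u + 16/3 = 1 + 16*(⅓) = 1 + 16/3 = 19/3)
-147/G((-2 - 7)*(-4 - 9), -14) = -147/19/3 = -147*3/19 = -441/19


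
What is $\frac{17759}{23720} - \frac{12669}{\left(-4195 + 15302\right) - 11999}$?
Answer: $\frac{79087427}{5289560} \approx 14.952$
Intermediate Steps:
$\frac{17759}{23720} - \frac{12669}{\left(-4195 + 15302\right) - 11999} = 17759 \cdot \frac{1}{23720} - \frac{12669}{11107 - 11999} = \frac{17759}{23720} - \frac{12669}{-892} = \frac{17759}{23720} - - \frac{12669}{892} = \frac{17759}{23720} + \frac{12669}{892} = \frac{79087427}{5289560}$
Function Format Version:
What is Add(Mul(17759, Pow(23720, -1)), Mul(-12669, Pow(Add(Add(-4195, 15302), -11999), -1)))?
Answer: Rational(79087427, 5289560) ≈ 14.952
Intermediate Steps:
Add(Mul(17759, Pow(23720, -1)), Mul(-12669, Pow(Add(Add(-4195, 15302), -11999), -1))) = Add(Mul(17759, Rational(1, 23720)), Mul(-12669, Pow(Add(11107, -11999), -1))) = Add(Rational(17759, 23720), Mul(-12669, Pow(-892, -1))) = Add(Rational(17759, 23720), Mul(-12669, Rational(-1, 892))) = Add(Rational(17759, 23720), Rational(12669, 892)) = Rational(79087427, 5289560)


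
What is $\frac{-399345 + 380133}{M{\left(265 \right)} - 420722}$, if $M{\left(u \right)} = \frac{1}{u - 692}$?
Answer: $\frac{2734508}{59882765} \approx 0.045664$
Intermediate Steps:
$M{\left(u \right)} = \frac{1}{-692 + u}$
$\frac{-399345 + 380133}{M{\left(265 \right)} - 420722} = \frac{-399345 + 380133}{\frac{1}{-692 + 265} - 420722} = - \frac{19212}{\frac{1}{-427} - 420722} = - \frac{19212}{- \frac{1}{427} - 420722} = - \frac{19212}{- \frac{179648295}{427}} = \left(-19212\right) \left(- \frac{427}{179648295}\right) = \frac{2734508}{59882765}$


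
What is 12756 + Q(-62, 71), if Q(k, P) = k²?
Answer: 16600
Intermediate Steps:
12756 + Q(-62, 71) = 12756 + (-62)² = 12756 + 3844 = 16600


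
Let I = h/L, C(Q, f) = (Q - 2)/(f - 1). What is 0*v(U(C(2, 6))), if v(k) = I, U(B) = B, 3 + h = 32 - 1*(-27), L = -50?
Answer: 0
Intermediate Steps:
C(Q, f) = (-2 + Q)/(-1 + f)
h = 56 (h = -3 + (32 - 1*(-27)) = -3 + (32 + 27) = -3 + 59 = 56)
I = -28/25 (I = 56/(-50) = 56*(-1/50) = -28/25 ≈ -1.1200)
v(k) = -28/25
0*v(U(C(2, 6))) = 0*(-28/25) = 0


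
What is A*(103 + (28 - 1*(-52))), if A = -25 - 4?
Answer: -5307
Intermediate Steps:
A = -29
A*(103 + (28 - 1*(-52))) = -29*(103 + (28 - 1*(-52))) = -29*(103 + (28 + 52)) = -29*(103 + 80) = -29*183 = -5307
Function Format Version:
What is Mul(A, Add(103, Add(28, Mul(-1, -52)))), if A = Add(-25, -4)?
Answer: -5307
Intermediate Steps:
A = -29
Mul(A, Add(103, Add(28, Mul(-1, -52)))) = Mul(-29, Add(103, Add(28, Mul(-1, -52)))) = Mul(-29, Add(103, Add(28, 52))) = Mul(-29, Add(103, 80)) = Mul(-29, 183) = -5307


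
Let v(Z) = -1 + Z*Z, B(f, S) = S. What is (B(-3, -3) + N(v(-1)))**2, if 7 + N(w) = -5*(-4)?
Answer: 100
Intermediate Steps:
v(Z) = -1 + Z**2
N(w) = 13 (N(w) = -7 - 5*(-4) = -7 + 20 = 13)
(B(-3, -3) + N(v(-1)))**2 = (-3 + 13)**2 = 10**2 = 100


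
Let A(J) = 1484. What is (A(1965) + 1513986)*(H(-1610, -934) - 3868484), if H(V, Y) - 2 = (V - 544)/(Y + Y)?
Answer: -2737818634443585/467 ≈ -5.8626e+12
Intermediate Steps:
H(V, Y) = 2 + (-544 + V)/(2*Y) (H(V, Y) = 2 + (V - 544)/(Y + Y) = 2 + (-544 + V)/((2*Y)) = 2 + (-544 + V)*(1/(2*Y)) = 2 + (-544 + V)/(2*Y))
(A(1965) + 1513986)*(H(-1610, -934) - 3868484) = (1484 + 1513986)*((1/2)*(-544 - 1610 + 4*(-934))/(-934) - 3868484) = 1515470*((1/2)*(-1/934)*(-544 - 1610 - 3736) - 3868484) = 1515470*((1/2)*(-1/934)*(-5890) - 3868484) = 1515470*(2945/934 - 3868484) = 1515470*(-3613161111/934) = -2737818634443585/467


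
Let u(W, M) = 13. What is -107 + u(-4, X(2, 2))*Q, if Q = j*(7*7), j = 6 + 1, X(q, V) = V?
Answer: 4352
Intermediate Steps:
j = 7
Q = 343 (Q = 7*(7*7) = 7*49 = 343)
-107 + u(-4, X(2, 2))*Q = -107 + 13*343 = -107 + 4459 = 4352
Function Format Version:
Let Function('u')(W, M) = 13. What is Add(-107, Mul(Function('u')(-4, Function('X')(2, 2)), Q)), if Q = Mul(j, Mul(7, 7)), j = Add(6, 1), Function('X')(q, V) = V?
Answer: 4352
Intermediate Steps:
j = 7
Q = 343 (Q = Mul(7, Mul(7, 7)) = Mul(7, 49) = 343)
Add(-107, Mul(Function('u')(-4, Function('X')(2, 2)), Q)) = Add(-107, Mul(13, 343)) = Add(-107, 4459) = 4352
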